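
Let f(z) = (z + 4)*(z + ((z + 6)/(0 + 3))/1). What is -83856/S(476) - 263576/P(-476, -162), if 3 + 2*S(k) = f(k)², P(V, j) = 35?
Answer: -24615721108439192/3268697599895 ≈ -7530.7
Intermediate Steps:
f(z) = (2 + 4*z/3)*(4 + z) (f(z) = (4 + z)*(z + ((6 + z)/3)*1) = (4 + z)*(z + ((6 + z)*(⅓))*1) = (4 + z)*(z + (2 + z/3)*1) = (4 + z)*(z + (2 + z/3)) = (4 + z)*(2 + 4*z/3) = (2 + 4*z/3)*(4 + z))
S(k) = -3/2 + (8 + 4*k²/3 + 22*k/3)²/2
-83856/S(476) - 263576/P(-476, -162) = -83856/(-3/2 + 2*(12 + 2*476² + 11*476)²/9) - 263576/35 = -83856/(-3/2 + 2*(12 + 2*226576 + 5236)²/9) - 263576*1/35 = -83856/(-3/2 + 2*(12 + 453152 + 5236)²/9) - 263576/35 = -83856/(-3/2 + (2/9)*458400²) - 263576/35 = -83856/(-3/2 + (2/9)*210130560000) - 263576/35 = -83856/(-3/2 + 46695680000) - 263576/35 = -83856/93391359997/2 - 263576/35 = -83856*2/93391359997 - 263576/35 = -167712/93391359997 - 263576/35 = -24615721108439192/3268697599895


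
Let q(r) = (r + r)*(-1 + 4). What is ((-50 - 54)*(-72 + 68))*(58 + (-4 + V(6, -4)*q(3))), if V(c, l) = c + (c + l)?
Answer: 82368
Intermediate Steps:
q(r) = 6*r (q(r) = (2*r)*3 = 6*r)
V(c, l) = l + 2*c
((-50 - 54)*(-72 + 68))*(58 + (-4 + V(6, -4)*q(3))) = ((-50 - 54)*(-72 + 68))*(58 + (-4 + (-4 + 2*6)*(6*3))) = (-104*(-4))*(58 + (-4 + (-4 + 12)*18)) = 416*(58 + (-4 + 8*18)) = 416*(58 + (-4 + 144)) = 416*(58 + 140) = 416*198 = 82368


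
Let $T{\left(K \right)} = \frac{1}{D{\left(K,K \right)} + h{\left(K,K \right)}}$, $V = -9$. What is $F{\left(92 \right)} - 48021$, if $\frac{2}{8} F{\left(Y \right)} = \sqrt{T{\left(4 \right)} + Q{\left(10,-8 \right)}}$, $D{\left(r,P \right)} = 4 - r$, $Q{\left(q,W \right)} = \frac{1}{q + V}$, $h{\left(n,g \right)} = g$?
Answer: $-48021 + 2 \sqrt{5} \approx -48017.0$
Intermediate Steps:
$Q{\left(q,W \right)} = \frac{1}{-9 + q}$ ($Q{\left(q,W \right)} = \frac{1}{q - 9} = \frac{1}{-9 + q}$)
$T{\left(K \right)} = \frac{1}{4}$ ($T{\left(K \right)} = \frac{1}{\left(4 - K\right) + K} = \frac{1}{4}$)
$F{\left(Y \right)} = 2 \sqrt{5}$ ($F{\left(Y \right)} = 4 \sqrt{\frac{1}{4} + \frac{1}{-9 + 10}} = 4 \sqrt{\frac{1}{4} + 1^{-1}} = 4 \sqrt{\frac{1}{4} + 1} = 4 \sqrt{\frac{5}{4}} = 4 \frac{\sqrt{5}}{2} = 2 \sqrt{5}$)
$F{\left(92 \right)} - 48021 = 2 \sqrt{5} - 48021 = -48021 + 2 \sqrt{5}$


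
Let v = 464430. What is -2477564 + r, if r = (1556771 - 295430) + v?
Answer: -751793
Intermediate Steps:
r = 1725771 (r = (1556771 - 295430) + 464430 = 1261341 + 464430 = 1725771)
-2477564 + r = -2477564 + 1725771 = -751793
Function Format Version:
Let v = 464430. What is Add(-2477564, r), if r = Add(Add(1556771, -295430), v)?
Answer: -751793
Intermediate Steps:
r = 1725771 (r = Add(Add(1556771, -295430), 464430) = Add(1261341, 464430) = 1725771)
Add(-2477564, r) = Add(-2477564, 1725771) = -751793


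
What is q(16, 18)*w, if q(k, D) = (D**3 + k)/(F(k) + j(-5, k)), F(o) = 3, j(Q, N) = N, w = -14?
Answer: -81872/19 ≈ -4309.1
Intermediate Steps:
q(k, D) = (k + D**3)/(3 + k) (q(k, D) = (D**3 + k)/(3 + k) = (k + D**3)/(3 + k))
q(16, 18)*w = ((16 + 18**3)/(3 + 16))*(-14) = ((16 + 5832)/19)*(-14) = ((1/19)*5848)*(-14) = (5848/19)*(-14) = -81872/19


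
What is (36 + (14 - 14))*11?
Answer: 396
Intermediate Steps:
(36 + (14 - 14))*11 = (36 + 0)*11 = 36*11 = 396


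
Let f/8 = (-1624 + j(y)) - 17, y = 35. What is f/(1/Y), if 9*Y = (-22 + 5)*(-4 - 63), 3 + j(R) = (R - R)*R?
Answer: -4993376/3 ≈ -1.6645e+6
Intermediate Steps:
j(R) = -3 (j(R) = -3 + (R - R)*R = -3 + 0*R = -3 + 0 = -3)
Y = 1139/9 (Y = ((-22 + 5)*(-4 - 63))/9 = (-17*(-67))/9 = (⅑)*1139 = 1139/9 ≈ 126.56)
f = -13152 (f = 8*((-1624 - 3) - 17) = 8*(-1627 - 17) = 8*(-1644) = -13152)
f/(1/Y) = -13152/1/(1139/9) = -13152/(9/1139) = (1139/9)*(-13152) = -4993376/3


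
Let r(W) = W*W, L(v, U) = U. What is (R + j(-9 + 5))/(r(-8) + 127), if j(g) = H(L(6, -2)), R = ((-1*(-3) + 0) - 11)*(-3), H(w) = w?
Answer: 22/191 ≈ 0.11518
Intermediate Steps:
r(W) = W²
R = 24 (R = ((3 + 0) - 11)*(-3) = (3 - 11)*(-3) = -8*(-3) = 24)
j(g) = -2
(R + j(-9 + 5))/(r(-8) + 127) = (24 - 2)/((-8)² + 127) = 22/(64 + 127) = 22/191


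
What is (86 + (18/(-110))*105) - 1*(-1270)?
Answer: 14727/11 ≈ 1338.8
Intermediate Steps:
(86 + (18/(-110))*105) - 1*(-1270) = (86 + (18*(-1/110))*105) + 1270 = (86 - 9/55*105) + 1270 = (86 - 189/11) + 1270 = 757/11 + 1270 = 14727/11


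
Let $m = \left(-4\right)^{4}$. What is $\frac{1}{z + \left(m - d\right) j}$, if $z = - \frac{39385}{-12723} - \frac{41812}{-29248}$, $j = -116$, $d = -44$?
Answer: $- \frac{93030576}{3237043068161} \approx -2.8739 \cdot 10^{-5}$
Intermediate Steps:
$m = 256$
$z = \frac{420976639}{93030576}$ ($z = \left(-39385\right) \left(- \frac{1}{12723}\right) - - \frac{10453}{7312} = \frac{39385}{12723} + \frac{10453}{7312} = \frac{420976639}{93030576} \approx 4.5251$)
$\frac{1}{z + \left(m - d\right) j} = \frac{1}{\frac{420976639}{93030576} + \left(256 - -44\right) \left(-116\right)} = \frac{1}{\frac{420976639}{93030576} + \left(256 + 44\right) \left(-116\right)} = \frac{1}{\frac{420976639}{93030576} + 300 \left(-116\right)} = \frac{1}{\frac{420976639}{93030576} - 34800} = \frac{1}{- \frac{3237043068161}{93030576}} = - \frac{93030576}{3237043068161}$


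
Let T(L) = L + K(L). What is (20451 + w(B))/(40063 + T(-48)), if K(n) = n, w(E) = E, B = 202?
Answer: 20653/39967 ≈ 0.51675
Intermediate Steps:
T(L) = 2*L (T(L) = L + L = 2*L)
(20451 + w(B))/(40063 + T(-48)) = (20451 + 202)/(40063 + 2*(-48)) = 20653/(40063 - 96) = 20653/39967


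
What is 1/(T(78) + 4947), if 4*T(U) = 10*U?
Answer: 1/5142 ≈ 0.00019448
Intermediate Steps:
T(U) = 5*U/2 (T(U) = (10*U)/4 = 5*U/2)
1/(T(78) + 4947) = 1/((5/2)*78 + 4947) = 1/(195 + 4947) = 1/5142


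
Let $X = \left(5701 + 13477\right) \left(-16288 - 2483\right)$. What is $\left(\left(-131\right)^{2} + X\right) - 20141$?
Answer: $-359993218$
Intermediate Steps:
$X = -359990238$ ($X = 19178 \left(-18771\right) = -359990238$)
$\left(\left(-131\right)^{2} + X\right) - 20141 = \left(\left(-131\right)^{2} - 359990238\right) - 20141 = \left(17161 - 359990238\right) - 20141 = -359973077 - 20141 = -359993218$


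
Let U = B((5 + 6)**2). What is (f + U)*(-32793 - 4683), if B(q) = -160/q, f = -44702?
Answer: 202711506552/121 ≈ 1.6753e+9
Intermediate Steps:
U = -160/121 (U = -160/(5 + 6)**2 = -160/(11**2) = -160/121 ≈ -1.3223)
(f + U)*(-32793 - 4683) = (-44702 - 160/121)*(-32793 - 4683) = -5409102/121*(-37476) = 202711506552/121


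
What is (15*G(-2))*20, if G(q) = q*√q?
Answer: -600*I*√2 ≈ -848.53*I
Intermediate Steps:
G(q) = q^(3/2)
(15*G(-2))*20 = (15*(-2)^(3/2))*20 = (15*(-2*I*√2))*20 = -30*I*√2*20 = -600*I*√2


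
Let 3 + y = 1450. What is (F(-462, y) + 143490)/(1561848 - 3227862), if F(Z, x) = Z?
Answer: -23838/277669 ≈ -0.085850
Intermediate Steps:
y = 1447 (y = -3 + 1450 = 1447)
(F(-462, y) + 143490)/(1561848 - 3227862) = (-462 + 143490)/(1561848 - 3227862) = 143028/(-1666014) = 143028*(-1/1666014) = -23838/277669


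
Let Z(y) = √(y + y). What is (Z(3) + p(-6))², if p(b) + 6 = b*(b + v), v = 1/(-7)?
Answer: 46950/49 + 432*√6/7 ≈ 1109.3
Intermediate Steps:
v = -⅐ ≈ -0.14286
Z(y) = √2*√y (Z(y) = √(2*y) = √2*√y)
p(b) = -6 + b*(-⅐ + b) (p(b) = -6 + b*(b - ⅐) = -6 + b*(-⅐ + b))
(Z(3) + p(-6))² = (√2*√3 + (-6 + (-6)² - ⅐*(-6)))² = (√6 + (-6 + 36 + 6/7))² = (√6 + 216/7)² = (216/7 + √6)²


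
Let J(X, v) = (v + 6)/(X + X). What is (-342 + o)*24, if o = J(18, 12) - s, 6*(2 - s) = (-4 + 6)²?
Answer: -8228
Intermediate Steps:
J(X, v) = (6 + v)/(2*X) (J(X, v) = (6 + v)/((2*X)) = (6 + v)*(1/(2*X)) = (6 + v)/(2*X))
s = 4/3 (s = 2 - (-4 + 6)²/6 = 2 - ⅙*2² = 2 - ⅙*4 = 2 - ⅔ = 4/3 ≈ 1.3333)
o = -⅚ (o = (½)*(6 + 12)/18 - 1*4/3 = (½)*(1/18)*18 - 4/3 = ½ - 4/3 = -⅚ ≈ -0.83333)
(-342 + o)*24 = (-342 - ⅚)*24 = -2057/6*24 = -8228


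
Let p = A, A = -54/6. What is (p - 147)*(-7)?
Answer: 1092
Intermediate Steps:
A = -9 (A = -54*1/6 = -9)
p = -9
(p - 147)*(-7) = (-9 - 147)*(-7) = -156*(-7) = 1092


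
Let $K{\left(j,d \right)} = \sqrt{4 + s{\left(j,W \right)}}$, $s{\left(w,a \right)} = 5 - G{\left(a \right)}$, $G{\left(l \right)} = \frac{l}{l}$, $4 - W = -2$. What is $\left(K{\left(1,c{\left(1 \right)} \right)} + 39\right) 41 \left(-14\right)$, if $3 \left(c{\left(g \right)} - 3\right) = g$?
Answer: $-22386 - 1148 \sqrt{2} \approx -24010.0$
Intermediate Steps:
$c{\left(g \right)} = 3 + \frac{g}{3}$
$W = 6$ ($W = 4 - -2 = 4 + 2 = 6$)
$G{\left(l \right)} = 1$
$s{\left(w,a \right)} = 4$ ($s{\left(w,a \right)} = 5 - 1 = 4$)
$K{\left(j,d \right)} = 2 \sqrt{2}$ ($K{\left(j,d \right)} = \sqrt{4 + 4} = \sqrt{8} = 2 \sqrt{2}$)
$\left(K{\left(1,c{\left(1 \right)} \right)} + 39\right) 41 \left(-14\right) = \left(2 \sqrt{2} + 39\right) 41 \left(-14\right) = \left(39 + 2 \sqrt{2}\right) 41 \left(-14\right) = \left(1599 + 82 \sqrt{2}\right) \left(-14\right) = -22386 - 1148 \sqrt{2}$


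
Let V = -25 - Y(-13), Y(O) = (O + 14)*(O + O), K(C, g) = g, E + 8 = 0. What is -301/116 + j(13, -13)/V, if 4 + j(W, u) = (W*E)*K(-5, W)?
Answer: -157597/116 ≈ -1358.6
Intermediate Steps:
E = -8 (E = -8 + 0 = -8)
j(W, u) = -4 - 8*W² (j(W, u) = -4 + (W*(-8))*W = -4 + (-8*W)*W = -4 - 8*W²)
Y(O) = 2*O*(14 + O) (Y(O) = (14 + O)*(2*O) = 2*O*(14 + O))
V = 1 (V = -25 - 2*(-13)*(14 - 13) = -25 - 2*(-13) = -25 - 1*(-26) = -25 + 26 = 1)
-301/116 + j(13, -13)/V = -301/116 + (-4 - 8*13²)/1 = -301*1/116 + (-4 - 8*169)*1 = -301/116 + (-4 - 1352)*1 = -301/116 - 1356*1 = -301/116 - 1356 = -157597/116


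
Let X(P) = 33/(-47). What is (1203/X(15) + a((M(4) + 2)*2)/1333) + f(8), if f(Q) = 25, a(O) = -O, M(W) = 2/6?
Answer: -74269582/43989 ≈ -1688.4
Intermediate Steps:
M(W) = ⅓ (M(W) = 2*(⅙) = ⅓)
X(P) = -33/47 (X(P) = 33*(-1/47) = -33/47)
(1203/X(15) + a((M(4) + 2)*2)/1333) + f(8) = (1203/(-33/47) - (⅓ + 2)*2/1333) + 25 = (1203*(-47/33) - 7*2/3*(1/1333)) + 25 = (-18847/11 - 1*14/3*(1/1333)) + 25 = (-18847/11 - 14/3*1/1333) + 25 = (-18847/11 - 14/3999) + 25 = -75369307/43989 + 25 = -74269582/43989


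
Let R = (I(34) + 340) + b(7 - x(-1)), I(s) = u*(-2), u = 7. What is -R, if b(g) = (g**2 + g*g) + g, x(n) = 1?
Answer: -404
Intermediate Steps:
I(s) = -14 (I(s) = 7*(-2) = -14)
b(g) = g + 2*g**2 (b(g) = (g**2 + g**2) + g = 2*g**2 + g = g + 2*g**2)
R = 404 (R = (-14 + 340) + (7 - 1*1)*(1 + 2*(7 - 1*1)) = 326 + (7 - 1)*(1 + 2*(7 - 1)) = 326 + 6*(1 + 2*6) = 326 + 6*(1 + 12) = 326 + 6*13 = 326 + 78 = 404)
-R = -1*404 = -404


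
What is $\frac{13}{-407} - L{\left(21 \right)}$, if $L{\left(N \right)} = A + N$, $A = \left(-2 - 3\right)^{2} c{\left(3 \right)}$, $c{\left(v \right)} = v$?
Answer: $- \frac{39085}{407} \approx -96.032$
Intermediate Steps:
$A = 75$ ($A = \left(-2 - 3\right)^{2} \cdot 3 = \left(-5\right)^{2} \cdot 3 = 25 \cdot 3 = 75$)
$L{\left(N \right)} = 75 + N$
$\frac{13}{-407} - L{\left(21 \right)} = \frac{13}{-407} - \left(75 + 21\right) = 13 \left(- \frac{1}{407}\right) - 96 = - \frac{13}{407} - 96 = - \frac{39085}{407}$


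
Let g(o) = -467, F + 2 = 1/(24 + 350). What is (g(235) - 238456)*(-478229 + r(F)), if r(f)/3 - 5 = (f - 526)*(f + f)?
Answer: 7885127559355983/69938 ≈ 1.1274e+11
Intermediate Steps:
F = -747/374 (F = -2 + 1/(24 + 350) = -2 + 1/374 = -747/374 ≈ -1.9973)
r(f) = 15 + 6*f*(-526 + f) (r(f) = 15 + 3*((f - 526)*(f + f)) = 15 + 3*((-526 + f)*(2*f)) = 15 + 3*(2*f*(-526 + f)) = 15 + 6*f*(-526 + f))
(g(235) - 238456)*(-478229 + r(F)) = (-467 - 238456)*(-478229 + (15 - 3156*(-747/374) + 6*(-747/374)²)) = -238923*(-478229 + (15 + 1178766/187 + 6*(558009/139876))) = -238923*(-478229 + (15 + 1178766/187 + 1674027/69938)) = -238923*(-478229 + 443581581/69938) = -238923*(-33002798221/69938) = 7885127559355983/69938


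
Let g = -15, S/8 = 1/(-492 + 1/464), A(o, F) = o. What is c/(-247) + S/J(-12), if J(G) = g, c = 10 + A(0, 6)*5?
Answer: -33326186/845803335 ≈ -0.039402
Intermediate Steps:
S = -3712/228287 (S = 8/(-492 + 1/464) = 8/(-228287/464) = 8*(-464/228287) = -3712/228287 ≈ -0.016260)
c = 10 (c = 10 + 0*5 = 10 + 0 = 10)
J(G) = -15
c/(-247) + S/J(-12) = 10/(-247) - 3712/228287/(-15) = 10*(-1/247) - 3712/228287*(-1/15) = -10/247 + 3712/3424305 = -33326186/845803335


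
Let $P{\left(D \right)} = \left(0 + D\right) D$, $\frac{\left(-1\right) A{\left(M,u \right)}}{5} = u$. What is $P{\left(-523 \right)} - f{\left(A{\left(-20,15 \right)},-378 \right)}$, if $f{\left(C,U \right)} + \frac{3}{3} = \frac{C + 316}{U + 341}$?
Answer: $\frac{10120851}{37} \approx 2.7354 \cdot 10^{5}$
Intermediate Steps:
$A{\left(M,u \right)} = - 5 u$
$f{\left(C,U \right)} = -1 + \frac{316 + C}{341 + U}$ ($f{\left(C,U \right)} = -1 + \frac{C + 316}{U + 341} = -1 + \frac{316 + C}{341 + U}$)
$P{\left(D \right)} = D^{2}$ ($P{\left(D \right)} = D D = D^{2}$)
$P{\left(-523 \right)} - f{\left(A{\left(-20,15 \right)},-378 \right)} = \left(-523\right)^{2} - \frac{-25 - 75 - -378}{341 - 378} = 273529 - \frac{-25 - 75 + 378}{-37} = 273529 - \left(- \frac{1}{37}\right) 278 = 273529 - - \frac{278}{37} = 273529 + \frac{278}{37} = \frac{10120851}{37}$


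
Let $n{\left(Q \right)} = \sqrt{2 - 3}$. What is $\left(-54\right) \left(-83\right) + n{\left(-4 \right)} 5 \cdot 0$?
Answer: $4482$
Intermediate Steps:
$n{\left(Q \right)} = i$ ($n{\left(Q \right)} = \sqrt{-1} = i$)
$\left(-54\right) \left(-83\right) + n{\left(-4 \right)} 5 \cdot 0 = \left(-54\right) \left(-83\right) + i 5 \cdot 0 = 4482 + 5 i 0 = 4482 + 0 = 4482$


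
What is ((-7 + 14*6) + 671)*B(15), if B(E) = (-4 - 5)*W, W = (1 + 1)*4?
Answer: -53856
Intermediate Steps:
W = 8 (W = 2*4 = 8)
B(E) = -72 (B(E) = (-4 - 5)*8 = -9*8 = -72)
((-7 + 14*6) + 671)*B(15) = ((-7 + 14*6) + 671)*(-72) = ((-7 + 84) + 671)*(-72) = (77 + 671)*(-72) = 748*(-72) = -53856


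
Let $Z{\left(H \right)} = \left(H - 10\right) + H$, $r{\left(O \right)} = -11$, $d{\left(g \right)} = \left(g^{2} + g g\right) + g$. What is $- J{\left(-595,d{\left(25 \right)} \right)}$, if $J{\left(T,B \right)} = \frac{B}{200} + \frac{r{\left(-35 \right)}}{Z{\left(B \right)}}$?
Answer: $- \frac{32363}{5080} \approx -6.3707$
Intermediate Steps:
$d{\left(g \right)} = g + 2 g^{2}$ ($d{\left(g \right)} = \left(g^{2} + g^{2}\right) + g = 2 g^{2} + g = g + 2 g^{2}$)
$Z{\left(H \right)} = -10 + 2 H$ ($Z{\left(H \right)} = \left(-10 + H\right) + H = -10 + 2 H$)
$J{\left(T,B \right)} = - \frac{11}{-10 + 2 B} + \frac{B}{200}$ ($J{\left(T,B \right)} = \frac{B}{200} - \frac{11}{-10 + 2 B} = - \frac{11}{-10 + 2 B} + \frac{B}{200}$)
$- J{\left(-595,d{\left(25 \right)} \right)} = - \frac{-1100 + 25 \left(1 + 2 \cdot 25\right) \left(-5 + 25 \left(1 + 2 \cdot 25\right)\right)}{200 \left(-5 + 25 \left(1 + 2 \cdot 25\right)\right)} = - \frac{-1100 + 25 \left(1 + 50\right) \left(-5 + 25 \left(1 + 50\right)\right)}{200 \left(-5 + 25 \left(1 + 50\right)\right)} = - \frac{-1100 + 25 \cdot 51 \left(-5 + 25 \cdot 51\right)}{200 \left(-5 + 25 \cdot 51\right)} = - \frac{-1100 + 1275 \left(-5 + 1275\right)}{200 \left(-5 + 1275\right)} = - \frac{-1100 + 1275 \cdot 1270}{200 \cdot 1270} = - \frac{-1100 + 1619250}{200 \cdot 1270} = - \frac{1618150}{200 \cdot 1270} = \left(-1\right) \frac{32363}{5080} = - \frac{32363}{5080}$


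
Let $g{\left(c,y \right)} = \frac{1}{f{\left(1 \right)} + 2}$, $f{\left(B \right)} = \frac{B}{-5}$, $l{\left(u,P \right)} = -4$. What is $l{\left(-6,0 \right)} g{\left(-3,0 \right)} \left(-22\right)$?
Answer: $\frac{440}{9} \approx 48.889$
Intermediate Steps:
$f{\left(B \right)} = - \frac{B}{5}$ ($f{\left(B \right)} = B \left(- \frac{1}{5}\right) = - \frac{B}{5}$)
$g{\left(c,y \right)} = \frac{5}{9}$ ($g{\left(c,y \right)} = \frac{1}{\left(- \frac{1}{5}\right) 1 + 2} = \frac{1}{- \frac{1}{5} + 2} = \frac{1}{\frac{9}{5}} = \frac{5}{9}$)
$l{\left(-6,0 \right)} g{\left(-3,0 \right)} \left(-22\right) = \left(-4\right) \frac{5}{9} \left(-22\right) = \left(- \frac{20}{9}\right) \left(-22\right) = \frac{440}{9}$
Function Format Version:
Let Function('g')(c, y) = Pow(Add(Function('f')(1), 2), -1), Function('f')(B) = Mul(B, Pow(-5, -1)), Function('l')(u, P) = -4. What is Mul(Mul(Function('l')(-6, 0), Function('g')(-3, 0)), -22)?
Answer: Rational(440, 9) ≈ 48.889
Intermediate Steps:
Function('f')(B) = Mul(Rational(-1, 5), B) (Function('f')(B) = Mul(B, Rational(-1, 5)) = Mul(Rational(-1, 5), B))
Function('g')(c, y) = Rational(5, 9) (Function('g')(c, y) = Pow(Add(Mul(Rational(-1, 5), 1), 2), -1) = Pow(Add(Rational(-1, 5), 2), -1) = Pow(Rational(9, 5), -1) = Rational(5, 9))
Mul(Mul(Function('l')(-6, 0), Function('g')(-3, 0)), -22) = Mul(Mul(-4, Rational(5, 9)), -22) = Mul(Rational(-20, 9), -22) = Rational(440, 9)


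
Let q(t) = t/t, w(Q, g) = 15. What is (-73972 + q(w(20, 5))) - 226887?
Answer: -300858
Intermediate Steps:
q(t) = 1
(-73972 + q(w(20, 5))) - 226887 = (-73972 + 1) - 226887 = -73971 - 226887 = -300858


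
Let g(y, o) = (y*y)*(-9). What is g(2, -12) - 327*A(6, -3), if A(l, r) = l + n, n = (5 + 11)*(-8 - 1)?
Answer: 45090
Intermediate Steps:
g(y, o) = -9*y² (g(y, o) = y²*(-9) = -9*y²)
n = -144 (n = 16*(-9) = -144)
A(l, r) = -144 + l (A(l, r) = l - 144 = -144 + l)
g(2, -12) - 327*A(6, -3) = -9*2² - 327*(-144 + 6) = -9*4 - 327*(-138) = -36 + 45126 = 45090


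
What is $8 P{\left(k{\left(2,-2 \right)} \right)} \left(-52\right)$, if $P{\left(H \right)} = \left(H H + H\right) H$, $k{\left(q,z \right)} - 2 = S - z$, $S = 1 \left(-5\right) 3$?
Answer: $503360$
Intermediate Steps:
$S = -15$ ($S = \left(-5\right) 3 = -15$)
$k{\left(q,z \right)} = -13 - z$ ($k{\left(q,z \right)} = 2 - \left(15 + z\right) = -13 - z$)
$P{\left(H \right)} = H \left(H + H^{2}\right)$ ($P{\left(H \right)} = \left(H^{2} + H\right) H = \left(H + H^{2}\right) H = H \left(H + H^{2}\right)$)
$8 P{\left(k{\left(2,-2 \right)} \right)} \left(-52\right) = 8 \left(-13 - -2\right)^{2} \left(1 - 11\right) \left(-52\right) = 8 \left(-13 + 2\right)^{2} \left(1 + \left(-13 + 2\right)\right) \left(-52\right) = 8 \left(-11\right)^{2} \left(1 - 11\right) \left(-52\right) = 8 \cdot 121 \left(-10\right) \left(-52\right) = 8 \left(-1210\right) \left(-52\right) = \left(-9680\right) \left(-52\right) = 503360$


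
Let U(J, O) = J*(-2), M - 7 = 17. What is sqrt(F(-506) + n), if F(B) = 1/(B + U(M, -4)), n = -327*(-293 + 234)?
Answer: 7*sqrt(120843466)/554 ≈ 138.90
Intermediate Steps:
M = 24 (M = 7 + 17 = 24)
n = 19293 (n = -327*(-59) = 19293)
U(J, O) = -2*J
F(B) = 1/(-48 + B) (F(B) = 1/(B - 2*24) = 1/(B - 48) = 1/(-48 + B))
sqrt(F(-506) + n) = sqrt(1/(-48 - 506) + 19293) = sqrt(1/(-554) + 19293) = sqrt(-1/554 + 19293) = sqrt(10688321/554) = 7*sqrt(120843466)/554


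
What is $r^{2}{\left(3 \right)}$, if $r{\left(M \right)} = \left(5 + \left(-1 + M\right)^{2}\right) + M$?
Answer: $144$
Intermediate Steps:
$r{\left(M \right)} = 5 + M + \left(-1 + M\right)^{2}$
$r^{2}{\left(3 \right)} = \left(6 + 3^{2} - 3\right)^{2} = \left(6 + 9 - 3\right)^{2} = 12^{2} = 144$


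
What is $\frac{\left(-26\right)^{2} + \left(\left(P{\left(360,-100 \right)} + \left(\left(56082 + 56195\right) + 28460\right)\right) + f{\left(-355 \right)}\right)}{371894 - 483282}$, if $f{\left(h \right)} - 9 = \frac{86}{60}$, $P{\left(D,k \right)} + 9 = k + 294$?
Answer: $- \frac{4248253}{3341640} \approx -1.2713$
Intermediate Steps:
$P{\left(D,k \right)} = 285 + k$ ($P{\left(D,k \right)} = -9 + \left(k + 294\right) = -9 + \left(294 + k\right) = 285 + k$)
$f{\left(h \right)} = \frac{313}{30}$ ($f{\left(h \right)} = 9 + \frac{86}{60} = 9 + 86 \cdot \frac{1}{60} = 9 + \frac{43}{30} = \frac{313}{30}$)
$\frac{\left(-26\right)^{2} + \left(\left(P{\left(360,-100 \right)} + \left(\left(56082 + 56195\right) + 28460\right)\right) + f{\left(-355 \right)}\right)}{371894 - 483282} = \frac{\left(-26\right)^{2} + \left(\left(\left(285 - 100\right) + \left(\left(56082 + 56195\right) + 28460\right)\right) + \frac{313}{30}\right)}{371894 - 483282} = \frac{676 + \left(\left(185 + \left(112277 + 28460\right)\right) + \frac{313}{30}\right)}{-111388} = \left(676 + \left(\left(185 + 140737\right) + \frac{313}{30}\right)\right) \left(- \frac{1}{111388}\right) = \left(676 + \left(140922 + \frac{313}{30}\right)\right) \left(- \frac{1}{111388}\right) = \left(676 + \frac{4227973}{30}\right) \left(- \frac{1}{111388}\right) = \frac{4248253}{30} \left(- \frac{1}{111388}\right) = - \frac{4248253}{3341640}$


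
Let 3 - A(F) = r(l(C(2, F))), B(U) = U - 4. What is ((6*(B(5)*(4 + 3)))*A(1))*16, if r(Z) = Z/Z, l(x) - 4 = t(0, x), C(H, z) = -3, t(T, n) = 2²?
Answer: 1344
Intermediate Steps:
B(U) = -4 + U
t(T, n) = 4
l(x) = 8 (l(x) = 4 + 4 = 8)
r(Z) = 1
A(F) = 2 (A(F) = 3 - 1*1 = 3 - 1 = 2)
((6*(B(5)*(4 + 3)))*A(1))*16 = ((6*((-4 + 5)*(4 + 3)))*2)*16 = ((6*(1*7))*2)*16 = ((6*7)*2)*16 = (42*2)*16 = 84*16 = 1344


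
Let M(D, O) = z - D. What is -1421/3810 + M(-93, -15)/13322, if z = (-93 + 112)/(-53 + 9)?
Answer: -408713299/1116650040 ≈ -0.36602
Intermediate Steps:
z = -19/44 (z = 19/(-44) = 19*(-1/44) = -19/44 ≈ -0.43182)
M(D, O) = -19/44 - D
-1421/3810 + M(-93, -15)/13322 = -1421/3810 + (-19/44 - 1*(-93))/13322 = -1421*1/3810 + (-19/44 + 93)*(1/13322) = -1421/3810 + (4073/44)*(1/13322) = -1421/3810 + 4073/586168 = -408713299/1116650040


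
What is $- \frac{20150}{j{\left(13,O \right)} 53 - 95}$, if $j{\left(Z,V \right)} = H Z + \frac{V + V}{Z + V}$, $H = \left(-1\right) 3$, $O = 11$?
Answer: $\frac{241800}{25361} \approx 9.5343$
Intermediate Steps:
$H = -3$
$j{\left(Z,V \right)} = - 3 Z + \frac{2 V}{V + Z}$ ($j{\left(Z,V \right)} = - 3 Z + \frac{V + V}{Z + V} = - 3 Z + \frac{2 V}{V + Z}$)
$- \frac{20150}{j{\left(13,O \right)} 53 - 95} = - \frac{20150}{\frac{- 3 \cdot 13^{2} + 2 \cdot 11 - 33 \cdot 13}{11 + 13} \cdot 53 - 95} = - \frac{20150}{\frac{\left(-3\right) 169 + 22 - 429}{24} \cdot 53 - 95} = - \frac{20150}{\frac{-507 + 22 - 429}{24} \cdot 53 - 95} = - \frac{20150}{\frac{1}{24} \left(-914\right) 53 - 95} = - \frac{20150}{\left(- \frac{457}{12}\right) 53 - 95} = - \frac{20150}{- \frac{24221}{12} - 95} = - \frac{20150}{- \frac{25361}{12}} = \left(-20150\right) \left(- \frac{12}{25361}\right) = \frac{241800}{25361}$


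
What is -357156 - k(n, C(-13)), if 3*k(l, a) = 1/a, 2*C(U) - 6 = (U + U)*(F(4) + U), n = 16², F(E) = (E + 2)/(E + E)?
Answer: -695382736/1947 ≈ -3.5716e+5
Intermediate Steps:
F(E) = (2 + E)/(2*E) (F(E) = (2 + E)/((2*E)) = (2 + E)*(1/(2*E)) = (2 + E)/(2*E))
n = 256
C(U) = 3 + U*(¾ + U) (C(U) = 3 + ((U + U)*((½)*(2 + 4)/4 + U))/2 = 3 + ((2*U)*((½)*(¼)*6 + U))/2 = 3 + ((2*U)*(¾ + U))/2 = 3 + (2*U*(¾ + U))/2 = 3 + U*(¾ + U))
k(l, a) = 1/(3*a)
-357156 - k(n, C(-13)) = -357156 - 1/(3*(3 + (-13)² + (¾)*(-13))) = -357156 - 1/(3*(3 + 169 - 39/4)) = -357156 - 1/(3*649/4) = -357156 - 4/(3*649) = -357156 - 1*4/1947 = -357156 - 4/1947 = -695382736/1947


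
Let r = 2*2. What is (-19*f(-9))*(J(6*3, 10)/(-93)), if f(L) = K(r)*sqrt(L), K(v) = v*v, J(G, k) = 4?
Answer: 1216*I/31 ≈ 39.226*I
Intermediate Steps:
r = 4
K(v) = v**2
f(L) = 16*sqrt(L) (f(L) = 4**2*sqrt(L) = 16*sqrt(L))
(-19*f(-9))*(J(6*3, 10)/(-93)) = (-304*sqrt(-9))*(4/(-93)) = (-304*3*I)*(4*(-1/93)) = -912*I*(-4/93) = 1216*I/31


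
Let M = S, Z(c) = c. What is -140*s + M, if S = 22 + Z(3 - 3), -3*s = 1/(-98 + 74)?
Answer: 361/18 ≈ 20.056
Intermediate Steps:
s = 1/72 (s = -1/(3*(-98 + 74)) = -⅓/(-24) = -⅓*(-1/24) = 1/72 ≈ 0.013889)
S = 22 (S = 22 + (3 - 3) = 22 + 0 = 22)
M = 22
-140*s + M = -140*1/72 + 22 = -35/18 + 22 = 361/18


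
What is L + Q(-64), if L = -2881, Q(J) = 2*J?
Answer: -3009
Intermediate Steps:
L + Q(-64) = -2881 + 2*(-64) = -2881 - 128 = -3009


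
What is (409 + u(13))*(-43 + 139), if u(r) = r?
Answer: 40512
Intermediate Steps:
(409 + u(13))*(-43 + 139) = (409 + 13)*(-43 + 139) = 422*96 = 40512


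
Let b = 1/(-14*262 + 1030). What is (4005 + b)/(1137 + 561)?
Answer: 10565189/4479324 ≈ 2.3587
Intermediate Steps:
b = -1/2638 (b = 1/(-3668 + 1030) = 1/(-2638) = -1/2638 ≈ -0.00037907)
(4005 + b)/(1137 + 561) = (4005 - 1/2638)/(1137 + 561) = (10565189/2638)/1698 = (10565189/2638)*(1/1698) = 10565189/4479324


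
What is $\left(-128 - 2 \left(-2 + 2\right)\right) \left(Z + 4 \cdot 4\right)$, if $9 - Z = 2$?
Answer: $-2944$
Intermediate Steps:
$Z = 7$ ($Z = 9 - 2 = 7$)
$\left(-128 - 2 \left(-2 + 2\right)\right) \left(Z + 4 \cdot 4\right) = \left(-128 - 2 \left(-2 + 2\right)\right) \left(7 + 4 \cdot 4\right) = \left(-128 - 0\right) \left(7 + 16\right) = \left(-128 + 0\right) 23 = \left(-128\right) 23 = -2944$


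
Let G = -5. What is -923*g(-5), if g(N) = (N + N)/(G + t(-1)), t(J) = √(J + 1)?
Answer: -1846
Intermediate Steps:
t(J) = √(1 + J)
g(N) = -2*N/5 (g(N) = (N + N)/(-5 + √(1 - 1)) = (2*N)/(-5 + √0) = (2*N)/(-5 + 0) = (2*N)/(-5) = (2*N)*(-⅕) = -2*N/5)
-923*g(-5) = -(-1846)*(-5)/5 = -923*2 = -1846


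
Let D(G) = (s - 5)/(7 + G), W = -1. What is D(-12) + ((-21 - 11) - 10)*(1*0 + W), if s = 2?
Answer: 213/5 ≈ 42.600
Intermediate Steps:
D(G) = -3/(7 + G) (D(G) = (2 - 5)/(7 + G) = -3/(7 + G))
D(-12) + ((-21 - 11) - 10)*(1*0 + W) = -3/(7 - 12) + ((-21 - 11) - 10)*(1*0 - 1) = -3/(-5) + (-32 - 10)*(0 - 1) = -3*(-⅕) - 42*(-1) = ⅗ + 42 = 213/5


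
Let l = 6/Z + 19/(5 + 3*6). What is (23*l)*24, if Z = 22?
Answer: 6672/11 ≈ 606.54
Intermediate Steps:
l = 278/253 (l = 6/22 + 19/(5 + 3*6) = 6*(1/22) + 19/(5 + 18) = 3/11 + 19/23 = 278/253 ≈ 1.0988)
(23*l)*24 = (23*(278/253))*24 = (278/11)*24 = 6672/11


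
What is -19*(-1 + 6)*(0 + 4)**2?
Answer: -1520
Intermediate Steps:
-19*(-1 + 6)*(0 + 4)**2 = -95*4**2 = -95*16 = -19*80 = -1520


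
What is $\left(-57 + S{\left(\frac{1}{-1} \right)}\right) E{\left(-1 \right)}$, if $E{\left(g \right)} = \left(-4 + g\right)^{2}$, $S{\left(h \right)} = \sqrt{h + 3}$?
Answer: $-1425 + 25 \sqrt{2} \approx -1389.6$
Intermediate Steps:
$S{\left(h \right)} = \sqrt{3 + h}$
$\left(-57 + S{\left(\frac{1}{-1} \right)}\right) E{\left(-1 \right)} = \left(-57 + \sqrt{3 + \frac{1}{-1}}\right) \left(-4 - 1\right)^{2} = \left(-57 + \sqrt{3 - 1}\right) \left(-5\right)^{2} = \left(-57 + \sqrt{2}\right) 25 = -1425 + 25 \sqrt{2}$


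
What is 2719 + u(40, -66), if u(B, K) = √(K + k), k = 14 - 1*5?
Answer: 2719 + I*√57 ≈ 2719.0 + 7.5498*I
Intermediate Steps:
k = 9 (k = 14 - 5 = 9)
u(B, K) = √(9 + K) (u(B, K) = √(K + 9) = √(9 + K))
2719 + u(40, -66) = 2719 + √(9 - 66) = 2719 + √(-57) = 2719 + I*√57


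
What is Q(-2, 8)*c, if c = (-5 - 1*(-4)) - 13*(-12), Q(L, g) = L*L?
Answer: 620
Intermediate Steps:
Q(L, g) = L**2
c = 155 (c = (-5 + 4) + 156 = -1 + 156 = 155)
Q(-2, 8)*c = (-2)**2*155 = 4*155 = 620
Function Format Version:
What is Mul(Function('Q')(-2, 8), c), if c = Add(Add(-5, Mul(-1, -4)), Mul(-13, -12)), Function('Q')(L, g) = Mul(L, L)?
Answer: 620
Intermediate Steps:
Function('Q')(L, g) = Pow(L, 2)
c = 155 (c = Add(Add(-5, 4), 156) = Add(-1, 156) = 155)
Mul(Function('Q')(-2, 8), c) = Mul(Pow(-2, 2), 155) = Mul(4, 155) = 620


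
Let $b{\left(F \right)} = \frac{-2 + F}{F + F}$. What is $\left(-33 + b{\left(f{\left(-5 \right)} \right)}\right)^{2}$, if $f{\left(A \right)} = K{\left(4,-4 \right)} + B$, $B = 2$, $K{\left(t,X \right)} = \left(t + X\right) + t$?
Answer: $\frac{9604}{9} \approx 1067.1$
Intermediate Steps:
$K{\left(t,X \right)} = X + 2 t$ ($K{\left(t,X \right)} = \left(X + t\right) + t = X + 2 t$)
$f{\left(A \right)} = 6$ ($f{\left(A \right)} = \left(-4 + 2 \cdot 4\right) + 2 = \left(-4 + 8\right) + 2 = 4 + 2 = 6$)
$b{\left(F \right)} = \frac{-2 + F}{2 F}$
$\left(-33 + b{\left(f{\left(-5 \right)} \right)}\right)^{2} = \left(-33 + \frac{-2 + 6}{2 \cdot 6}\right)^{2} = \left(-33 + \frac{1}{2} \cdot \frac{1}{6} \cdot 4\right)^{2} = \left(-33 + \frac{1}{3}\right)^{2} = \left(- \frac{98}{3}\right)^{2} = \frac{9604}{9}$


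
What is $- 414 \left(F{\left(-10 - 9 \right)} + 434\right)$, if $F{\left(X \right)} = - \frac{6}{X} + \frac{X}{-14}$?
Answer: $- \frac{23989023}{133} \approx -1.8037 \cdot 10^{5}$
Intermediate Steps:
$F{\left(X \right)} = - \frac{6}{X} - \frac{X}{14}$ ($F{\left(X \right)} = - \frac{6}{X} + X \left(- \frac{1}{14}\right) = - \frac{6}{X} - \frac{X}{14}$)
$- 414 \left(F{\left(-10 - 9 \right)} + 434\right) = - 414 \left(\left(- \frac{6}{-10 - 9} - \frac{-10 - 9}{14}\right) + 434\right) = - 414 \left(\left(- \frac{6}{-19} - - \frac{19}{14}\right) + 434\right) = - 414 \left(\left(\left(-6\right) \left(- \frac{1}{19}\right) + \frac{19}{14}\right) + 434\right) = - 414 \left(\left(\frac{6}{19} + \frac{19}{14}\right) + 434\right) = - 414 \left(\frac{445}{266} + 434\right) = \left(-414\right) \frac{115889}{266} = - \frac{23989023}{133}$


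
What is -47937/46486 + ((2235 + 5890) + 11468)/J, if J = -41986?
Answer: -104410110/69705757 ≈ -1.4979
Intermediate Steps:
-47937/46486 + ((2235 + 5890) + 11468)/J = -47937/46486 + ((2235 + 5890) + 11468)/(-41986) = -47937*1/46486 + (8125 + 11468)*(-1/41986) = -47937/46486 + 19593*(-1/41986) = -47937/46486 - 2799/5998 = -104410110/69705757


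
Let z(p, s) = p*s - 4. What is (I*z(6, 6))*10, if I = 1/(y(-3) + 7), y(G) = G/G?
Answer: 40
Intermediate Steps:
y(G) = 1
z(p, s) = -4 + p*s
I = ⅛ (I = 1/(1 + 7) = 1/8 = ⅛ ≈ 0.12500)
(I*z(6, 6))*10 = ((-4 + 6*6)/8)*10 = ((-4 + 36)/8)*10 = ((⅛)*32)*10 = 4*10 = 40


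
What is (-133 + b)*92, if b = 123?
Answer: -920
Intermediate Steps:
(-133 + b)*92 = (-133 + 123)*92 = -10*92 = -920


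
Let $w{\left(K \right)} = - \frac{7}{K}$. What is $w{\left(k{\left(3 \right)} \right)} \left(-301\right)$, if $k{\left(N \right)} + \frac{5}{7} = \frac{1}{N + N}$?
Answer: $- \frac{88494}{23} \approx -3847.6$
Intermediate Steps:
$k{\left(N \right)} = - \frac{5}{7} + \frac{1}{2 N}$ ($k{\left(N \right)} = - \frac{5}{7} + \frac{1}{N + N} = - \frac{5}{7} + \frac{1}{2 N}$)
$w{\left(k{\left(3 \right)} \right)} \left(-301\right) = - \frac{7}{\frac{1}{14} \cdot \frac{1}{3} \left(7 - 30\right)} \left(-301\right) = - \frac{7}{\frac{1}{14} \cdot \frac{1}{3} \left(-23\right)} \left(-301\right) = - \frac{7}{- \frac{23}{42}} \left(-301\right) = \left(-7\right) \left(- \frac{42}{23}\right) \left(-301\right) = \frac{294}{23} \left(-301\right) = - \frac{88494}{23}$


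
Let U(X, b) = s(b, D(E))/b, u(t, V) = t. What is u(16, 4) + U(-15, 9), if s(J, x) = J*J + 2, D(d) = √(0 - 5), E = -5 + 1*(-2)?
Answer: 227/9 ≈ 25.222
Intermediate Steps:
E = -7 (E = -5 - 2 = -7)
D(d) = I*√5 (D(d) = √(-5) = I*√5)
s(J, x) = 2 + J² (s(J, x) = J² + 2 = 2 + J²)
U(X, b) = (2 + b²)/b
u(16, 4) + U(-15, 9) = 16 + (9 + 2/9) = 16 + 83/9 = 227/9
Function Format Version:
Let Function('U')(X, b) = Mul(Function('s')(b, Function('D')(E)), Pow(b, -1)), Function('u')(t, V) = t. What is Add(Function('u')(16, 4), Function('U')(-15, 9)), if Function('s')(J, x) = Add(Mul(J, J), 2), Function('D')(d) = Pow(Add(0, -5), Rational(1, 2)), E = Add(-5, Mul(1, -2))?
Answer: Rational(227, 9) ≈ 25.222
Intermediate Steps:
E = -7 (E = Add(-5, -2) = -7)
Function('D')(d) = Mul(I, Pow(5, Rational(1, 2))) (Function('D')(d) = Pow(-5, Rational(1, 2)) = Mul(I, Pow(5, Rational(1, 2))))
Function('s')(J, x) = Add(2, Pow(J, 2)) (Function('s')(J, x) = Add(Pow(J, 2), 2) = Add(2, Pow(J, 2)))
Function('U')(X, b) = Mul(Pow(b, -1), Add(2, Pow(b, 2))) (Function('U')(X, b) = Mul(Add(2, Pow(b, 2)), Pow(b, -1)) = Mul(Pow(b, -1), Add(2, Pow(b, 2))))
Add(Function('u')(16, 4), Function('U')(-15, 9)) = Add(16, Add(9, Mul(2, Pow(9, -1)))) = Add(16, Add(9, Mul(2, Rational(1, 9)))) = Add(16, Add(9, Rational(2, 9))) = Add(16, Rational(83, 9)) = Rational(227, 9)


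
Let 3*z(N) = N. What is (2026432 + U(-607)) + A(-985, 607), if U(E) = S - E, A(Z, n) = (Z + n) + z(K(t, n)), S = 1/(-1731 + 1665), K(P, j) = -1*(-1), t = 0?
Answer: 44586549/22 ≈ 2.0267e+6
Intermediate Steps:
K(P, j) = 1
z(N) = N/3
S = -1/66 (S = 1/(-66) = -1/66 ≈ -0.015152)
A(Z, n) = 1/3 + Z + n (A(Z, n) = (Z + n) + (1/3)*1 = (Z + n) + 1/3 = 1/3 + Z + n)
U(E) = -1/66 - E
(2026432 + U(-607)) + A(-985, 607) = (2026432 + (-1/66 - 1*(-607))) + (1/3 - 985 + 607) = (2026432 + (-1/66 + 607)) - 1133/3 = (2026432 + 40061/66) - 1133/3 = 133784573/66 - 1133/3 = 44586549/22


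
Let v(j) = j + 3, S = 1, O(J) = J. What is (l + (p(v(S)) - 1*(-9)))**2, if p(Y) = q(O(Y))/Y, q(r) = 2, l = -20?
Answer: 441/4 ≈ 110.25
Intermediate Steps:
v(j) = 3 + j
p(Y) = 2/Y
(l + (p(v(S)) - 1*(-9)))**2 = (-20 + (2/(3 + 1) - 1*(-9)))**2 = (-20 + (2/4 + 9))**2 = (-20 + (2*(1/4) + 9))**2 = (-20 + (1/2 + 9))**2 = (-20 + 19/2)**2 = (-21/2)**2 = 441/4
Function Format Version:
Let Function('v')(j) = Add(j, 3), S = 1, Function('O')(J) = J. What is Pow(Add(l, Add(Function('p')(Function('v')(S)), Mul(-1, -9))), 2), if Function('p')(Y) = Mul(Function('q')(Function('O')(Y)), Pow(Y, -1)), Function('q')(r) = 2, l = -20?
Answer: Rational(441, 4) ≈ 110.25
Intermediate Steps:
Function('v')(j) = Add(3, j)
Function('p')(Y) = Mul(2, Pow(Y, -1))
Pow(Add(l, Add(Function('p')(Function('v')(S)), Mul(-1, -9))), 2) = Pow(Add(-20, Add(Mul(2, Pow(Add(3, 1), -1)), Mul(-1, -9))), 2) = Pow(Add(-20, Add(Mul(2, Pow(4, -1)), 9)), 2) = Pow(Add(-20, Add(Mul(2, Rational(1, 4)), 9)), 2) = Pow(Add(-20, Add(Rational(1, 2), 9)), 2) = Pow(Add(-20, Rational(19, 2)), 2) = Pow(Rational(-21, 2), 2) = Rational(441, 4)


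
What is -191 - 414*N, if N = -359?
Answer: 148435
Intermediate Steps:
-191 - 414*N = -191 - 414*(-359) = -191 + 148626 = 148435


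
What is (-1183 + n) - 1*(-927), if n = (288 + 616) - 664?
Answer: -16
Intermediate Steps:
n = 240 (n = 904 - 664 = 240)
(-1183 + n) - 1*(-927) = (-1183 + 240) - 1*(-927) = -943 + 927 = -16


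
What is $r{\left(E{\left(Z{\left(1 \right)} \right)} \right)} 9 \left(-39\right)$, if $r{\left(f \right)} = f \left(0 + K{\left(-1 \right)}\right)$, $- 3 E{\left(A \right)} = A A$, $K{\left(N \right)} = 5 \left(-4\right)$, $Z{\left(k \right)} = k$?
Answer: $-2340$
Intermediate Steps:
$K{\left(N \right)} = -20$
$E{\left(A \right)} = - \frac{A^{2}}{3}$ ($E{\left(A \right)} = - \frac{A A}{3} = - \frac{A^{2}}{3}$)
$r{\left(f \right)} = - 20 f$ ($r{\left(f \right)} = f \left(0 - 20\right) = f \left(-20\right) = - 20 f$)
$r{\left(E{\left(Z{\left(1 \right)} \right)} \right)} 9 \left(-39\right) = - 20 \left(- \frac{1^{2}}{3}\right) 9 \left(-39\right) = - 20 \left(\left(- \frac{1}{3}\right) 1\right) 9 \left(-39\right) = \left(-20\right) \left(- \frac{1}{3}\right) 9 \left(-39\right) = \frac{20}{3} \cdot 9 \left(-39\right) = 60 \left(-39\right) = -2340$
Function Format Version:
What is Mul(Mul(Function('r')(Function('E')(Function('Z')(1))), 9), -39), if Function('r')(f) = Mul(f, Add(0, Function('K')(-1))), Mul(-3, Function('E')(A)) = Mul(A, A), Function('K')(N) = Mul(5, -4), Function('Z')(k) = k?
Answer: -2340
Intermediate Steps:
Function('K')(N) = -20
Function('E')(A) = Mul(Rational(-1, 3), Pow(A, 2)) (Function('E')(A) = Mul(Rational(-1, 3), Mul(A, A)) = Mul(Rational(-1, 3), Pow(A, 2)))
Function('r')(f) = Mul(-20, f) (Function('r')(f) = Mul(f, Add(0, -20)) = Mul(f, -20) = Mul(-20, f))
Mul(Mul(Function('r')(Function('E')(Function('Z')(1))), 9), -39) = Mul(Mul(Mul(-20, Mul(Rational(-1, 3), Pow(1, 2))), 9), -39) = Mul(Mul(Mul(-20, Mul(Rational(-1, 3), 1)), 9), -39) = Mul(Mul(Mul(-20, Rational(-1, 3)), 9), -39) = Mul(Mul(Rational(20, 3), 9), -39) = Mul(60, -39) = -2340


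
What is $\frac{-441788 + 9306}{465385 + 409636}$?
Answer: $- \frac{432482}{875021} \approx -0.49425$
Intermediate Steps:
$\frac{-441788 + 9306}{465385 + 409636} = - \frac{432482}{875021}$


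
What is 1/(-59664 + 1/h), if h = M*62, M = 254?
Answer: -15748/939588671 ≈ -1.6761e-5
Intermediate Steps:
h = 15748 (h = 254*62 = 15748)
1/(-59664 + 1/h) = 1/(-59664 + 1/15748) = 1/(-939588671/15748) = -15748/939588671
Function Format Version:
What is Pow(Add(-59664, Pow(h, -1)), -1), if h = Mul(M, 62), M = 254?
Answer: Rational(-15748, 939588671) ≈ -1.6761e-5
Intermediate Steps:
h = 15748 (h = Mul(254, 62) = 15748)
Pow(Add(-59664, Pow(h, -1)), -1) = Pow(Add(-59664, Pow(15748, -1)), -1) = Pow(Add(-59664, Rational(1, 15748)), -1) = Pow(Rational(-939588671, 15748), -1) = Rational(-15748, 939588671)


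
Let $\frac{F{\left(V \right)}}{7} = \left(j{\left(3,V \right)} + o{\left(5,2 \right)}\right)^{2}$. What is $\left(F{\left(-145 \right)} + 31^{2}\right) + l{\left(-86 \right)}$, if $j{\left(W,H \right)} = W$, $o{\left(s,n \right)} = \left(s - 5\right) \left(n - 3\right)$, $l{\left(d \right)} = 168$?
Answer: $1192$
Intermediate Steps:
$o{\left(s,n \right)} = \left(-5 + s\right) \left(-3 + n\right)$
$F{\left(V \right)} = 63$ ($F{\left(V \right)} = 7 \left(3 + \left(15 - 10 - 15 + 2 \cdot 5\right)\right)^{2} = 7 \left(3 + \left(15 - 10 - 15 + 10\right)\right)^{2} = 7 \left(3 + 0\right)^{2} = 7 \cdot 3^{2} = 7 \cdot 9 = 63$)
$\left(F{\left(-145 \right)} + 31^{2}\right) + l{\left(-86 \right)} = \left(63 + 31^{2}\right) + 168 = \left(63 + 961\right) + 168 = 1024 + 168 = 1192$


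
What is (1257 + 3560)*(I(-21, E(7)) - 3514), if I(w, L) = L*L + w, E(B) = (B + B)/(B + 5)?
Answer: -612775387/36 ≈ -1.7022e+7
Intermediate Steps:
E(B) = 2*B/(5 + B) (E(B) = (2*B)/(5 + B) = 2*B/(5 + B))
I(w, L) = w + L² (I(w, L) = L² + w = w + L²)
(1257 + 3560)*(I(-21, E(7)) - 3514) = (1257 + 3560)*((-21 + (2*7/(5 + 7))²) - 3514) = 4817*((-21 + (2*7/12)²) - 3514) = 4817*((-21 + (2*7*(1/12))²) - 3514) = 4817*((-21 + (7/6)²) - 3514) = 4817*((-21 + 49/36) - 3514) = 4817*(-707/36 - 3514) = 4817*(-127211/36) = -612775387/36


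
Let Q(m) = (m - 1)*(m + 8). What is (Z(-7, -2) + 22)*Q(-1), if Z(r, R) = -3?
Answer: -266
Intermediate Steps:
Q(m) = (-1 + m)*(8 + m)
(Z(-7, -2) + 22)*Q(-1) = (-3 + 22)*(-8 + (-1)² + 7*(-1)) = 19*(-8 + 1 - 7) = 19*(-14) = -266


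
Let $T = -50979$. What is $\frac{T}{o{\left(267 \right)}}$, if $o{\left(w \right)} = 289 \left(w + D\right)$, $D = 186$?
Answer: $- \frac{16993}{43639} \approx -0.3894$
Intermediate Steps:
$o{\left(w \right)} = 53754 + 289 w$ ($o{\left(w \right)} = 289 \left(w + 186\right) = 289 \left(186 + w\right) = 53754 + 289 w$)
$\frac{T}{o{\left(267 \right)}} = - \frac{50979}{53754 + 289 \cdot 267} = - \frac{50979}{53754 + 77163} = - \frac{50979}{130917} = \left(-50979\right) \frac{1}{130917} = - \frac{16993}{43639}$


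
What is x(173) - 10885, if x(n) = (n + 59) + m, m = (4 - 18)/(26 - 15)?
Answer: -117197/11 ≈ -10654.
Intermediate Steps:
m = -14/11 ≈ -1.2727
x(n) = 635/11 + n (x(n) = (n + 59) - 14/11 = (59 + n) - 14/11 = 635/11 + n)
x(173) - 10885 = (635/11 + 173) - 10885 = 2538/11 - 10885 = -117197/11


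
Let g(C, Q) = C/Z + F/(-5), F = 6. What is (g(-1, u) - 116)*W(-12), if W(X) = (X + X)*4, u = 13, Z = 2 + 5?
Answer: 394272/35 ≈ 11265.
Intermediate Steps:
Z = 7
g(C, Q) = -6/5 + C/7 (g(C, Q) = C/7 + 6/(-5) = C*(⅐) + 6*(-⅕) = C/7 - 6/5 = -6/5 + C/7)
W(X) = 8*X (W(X) = (2*X)*4 = 8*X)
(g(-1, u) - 116)*W(-12) = ((-6/5 + (⅐)*(-1)) - 116)*(8*(-12)) = ((-6/5 - ⅐) - 116)*(-96) = (-47/35 - 116)*(-96) = -4107/35*(-96) = 394272/35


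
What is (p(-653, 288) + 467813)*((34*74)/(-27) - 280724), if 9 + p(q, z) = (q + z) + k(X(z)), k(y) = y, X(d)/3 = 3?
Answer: -1181406884224/9 ≈ -1.3127e+11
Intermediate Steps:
X(d) = 9 (X(d) = 3*3 = 9)
p(q, z) = q + z (p(q, z) = -9 + ((q + z) + 9) = -9 + (9 + q + z) = q + z)
(p(-653, 288) + 467813)*((34*74)/(-27) - 280724) = ((-653 + 288) + 467813)*((34*74)/(-27) - 280724) = (-365 + 467813)*(2516*(-1/27) - 280724) = 467448*(-2516/27 - 280724) = 467448*(-7582064/27) = -1181406884224/9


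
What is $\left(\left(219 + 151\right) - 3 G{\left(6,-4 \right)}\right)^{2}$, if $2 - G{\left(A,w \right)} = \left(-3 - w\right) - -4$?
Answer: $143641$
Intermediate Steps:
$G{\left(A,w \right)} = 1 + w$ ($G{\left(A,w \right)} = 2 - \left(\left(-3 - w\right) - -4\right) = 2 - \left(\left(-3 - w\right) + 4\right) = 2 - \left(1 - w\right) = 2 + \left(-1 + w\right) = 1 + w$)
$\left(\left(219 + 151\right) - 3 G{\left(6,-4 \right)}\right)^{2} = \left(\left(219 + 151\right) - 3 \left(1 - 4\right)\right)^{2} = \left(370 - -9\right)^{2} = \left(370 + 9\right)^{2} = 379^{2} = 143641$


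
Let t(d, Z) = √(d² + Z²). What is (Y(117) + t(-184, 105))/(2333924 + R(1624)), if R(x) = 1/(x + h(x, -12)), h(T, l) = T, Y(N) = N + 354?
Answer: 1529808/7580585153 + 3248*√44881/7580585153 ≈ 0.00029258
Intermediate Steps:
t(d, Z) = √(Z² + d²)
Y(N) = 354 + N
R(x) = 1/(2*x) (R(x) = 1/(x + x) = 1/(2*x))
(Y(117) + t(-184, 105))/(2333924 + R(1624)) = ((354 + 117) + √(105² + (-184)²))/(2333924 + (½)/1624) = (471 + √(11025 + 33856))/(2333924 + (½)*(1/1624)) = (471 + √44881)/(2333924 + 1/3248) = (471 + √44881)/(7580585153/3248) = (471 + √44881)*(3248/7580585153) = 1529808/7580585153 + 3248*√44881/7580585153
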